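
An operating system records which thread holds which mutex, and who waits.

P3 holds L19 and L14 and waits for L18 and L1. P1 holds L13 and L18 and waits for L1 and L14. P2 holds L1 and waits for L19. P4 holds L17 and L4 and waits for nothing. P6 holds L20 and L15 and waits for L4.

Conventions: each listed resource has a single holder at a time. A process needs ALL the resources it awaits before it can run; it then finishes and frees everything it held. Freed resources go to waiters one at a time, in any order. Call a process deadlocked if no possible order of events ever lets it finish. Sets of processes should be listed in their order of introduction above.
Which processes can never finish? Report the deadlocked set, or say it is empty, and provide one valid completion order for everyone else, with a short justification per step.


The deadlocked set is P3, P1 and P2.
Key observation: the knot is the closed ring of waits P3 -> P1 -> P3; P2 is caught in further circular waits.
One completion order for the rest: P4, P6.
Step-by-step check:
  P4 waits on nothing -> runs at once and releases L17 and L4
  run P6 (all its waits — L4 — are resolved); releases L20 and L15


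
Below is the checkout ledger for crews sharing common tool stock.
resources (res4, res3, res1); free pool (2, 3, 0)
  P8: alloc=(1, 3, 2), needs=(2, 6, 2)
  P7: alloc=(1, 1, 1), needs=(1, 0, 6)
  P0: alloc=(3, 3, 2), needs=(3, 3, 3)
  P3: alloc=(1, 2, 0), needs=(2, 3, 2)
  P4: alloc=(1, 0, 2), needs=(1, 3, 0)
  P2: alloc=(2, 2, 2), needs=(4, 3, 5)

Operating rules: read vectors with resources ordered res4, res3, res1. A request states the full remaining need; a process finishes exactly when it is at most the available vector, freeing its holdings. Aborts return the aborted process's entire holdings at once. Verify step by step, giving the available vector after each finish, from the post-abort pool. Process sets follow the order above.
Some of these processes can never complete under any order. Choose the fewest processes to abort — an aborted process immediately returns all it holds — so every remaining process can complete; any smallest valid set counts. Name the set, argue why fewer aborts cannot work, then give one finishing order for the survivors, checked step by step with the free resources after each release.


Minimum abort set: P0.
Key observation: P8 was stuck for good until P0 gave back (3, 3, 2); in the order shown it finishes at step 2.
Minimality: the empty abort set fails — the state is deadlocked as it stands.
The survivors complete as P4, P8, P7, P2, P3. Verifying each step (starting from the post-abort pool):
  pool = (5, 6, 2)
  P4: need (1, 3, 0) fits (5, 6, 2); releases (1, 0, 2), pool now (6, 6, 4)
  P8: need (2, 6, 2) fits (6, 6, 4); releases (1, 3, 2), pool now (7, 9, 6)
  P7: need (1, 0, 6) fits (7, 9, 6); releases (1, 1, 1), pool now (8, 10, 7)
  P2: need (4, 3, 5) fits (8, 10, 7); releases (2, 2, 2), pool now (10, 12, 9)
  P3: need (2, 3, 2) fits (10, 12, 9); releases (1, 2, 0), pool now (11, 14, 9)


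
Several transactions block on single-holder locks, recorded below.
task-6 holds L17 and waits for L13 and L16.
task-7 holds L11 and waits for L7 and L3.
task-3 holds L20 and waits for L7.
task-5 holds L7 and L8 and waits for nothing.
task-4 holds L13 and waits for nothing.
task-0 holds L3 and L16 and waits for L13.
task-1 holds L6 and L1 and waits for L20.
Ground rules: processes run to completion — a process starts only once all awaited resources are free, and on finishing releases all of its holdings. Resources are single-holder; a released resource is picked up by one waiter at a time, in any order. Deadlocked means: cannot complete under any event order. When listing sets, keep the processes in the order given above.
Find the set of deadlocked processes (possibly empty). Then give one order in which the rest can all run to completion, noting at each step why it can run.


Nothing here is deadlocked.
Key observation: the wait graph is acyclic; completion cascades from the unblocked processes through everyone else.
One completion order for the rest: task-4, task-0, task-5, task-7, task-3, task-1, task-6.
Check, step by step:
  task-4: no waits; runs immediately, freeing L13
  task-0: everything it awaited (L13) is free; runs, freeing L3 and L16
  task-5: no waits; runs immediately, freeing L7 and L8
  task-7: everything it awaited (L7 and L3) is free; runs, freeing L11
  task-3: everything it awaited (L7) is free; runs, freeing L20
  task-1: everything it awaited (L20) is free; runs, freeing L6 and L1
  task-6: everything it awaited (L13 and L16) is free; runs, freeing L17


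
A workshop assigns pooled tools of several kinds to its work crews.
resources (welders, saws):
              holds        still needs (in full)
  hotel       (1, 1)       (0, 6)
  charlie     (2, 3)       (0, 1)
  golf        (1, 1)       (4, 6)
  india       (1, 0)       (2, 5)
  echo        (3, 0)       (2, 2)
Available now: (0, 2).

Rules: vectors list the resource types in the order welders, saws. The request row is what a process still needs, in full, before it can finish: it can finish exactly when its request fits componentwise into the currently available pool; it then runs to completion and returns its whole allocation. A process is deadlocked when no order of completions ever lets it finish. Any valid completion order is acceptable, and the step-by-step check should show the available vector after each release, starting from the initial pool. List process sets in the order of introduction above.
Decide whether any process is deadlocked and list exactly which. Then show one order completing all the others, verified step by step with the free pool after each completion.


The deadlocked set is hotel and golf.
Key observation: after charlie, echo, india complete, (6, 5) is the best the pool ever gets, yet each leftover process wants more saws.
A valid finishing order for the others: charlie, echo, india. Walking it through:
  pool = (0, 2)
  run charlie (needs (0, 1), free (0, 2)); after release of (2, 3) the pool is (2, 5)
  run echo (needs (2, 2), free (2, 5)); after release of (3, 0) the pool is (5, 5)
  run india (needs (2, 5), free (5, 5)); after release of (1, 0) the pool is (6, 5)
The stuck group stays short no matter what:
  hotel cannot run: need (0, 6) vs free (6, 5) (insufficient saws)
  golf cannot run: need (4, 6) vs free (6, 5) (insufficient saws)


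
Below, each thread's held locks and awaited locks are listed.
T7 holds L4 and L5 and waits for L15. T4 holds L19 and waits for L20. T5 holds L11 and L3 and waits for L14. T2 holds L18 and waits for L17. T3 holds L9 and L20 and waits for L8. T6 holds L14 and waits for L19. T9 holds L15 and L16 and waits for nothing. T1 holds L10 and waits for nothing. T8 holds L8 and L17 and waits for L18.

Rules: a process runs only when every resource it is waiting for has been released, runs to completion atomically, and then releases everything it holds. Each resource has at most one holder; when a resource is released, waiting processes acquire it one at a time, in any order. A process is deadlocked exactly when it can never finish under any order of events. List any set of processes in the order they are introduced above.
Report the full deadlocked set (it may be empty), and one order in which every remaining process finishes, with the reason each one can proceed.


The deadlocked set is T4, T5, T2, T3, T6 and T8.
Key observation: the waits loop around T8 -> T2 -> T8 with no way out; T4, T5, T3 and T6 wait into the deadlock from upstream.
The rest can finish in the order T9, T7, T1.
Verifying each step:
  T9: no waits; runs immediately, freeing L15 and L16
  T7: everything it awaited (L15) is free; runs, freeing L4 and L5
  T1: no waits; runs immediately, freeing L10


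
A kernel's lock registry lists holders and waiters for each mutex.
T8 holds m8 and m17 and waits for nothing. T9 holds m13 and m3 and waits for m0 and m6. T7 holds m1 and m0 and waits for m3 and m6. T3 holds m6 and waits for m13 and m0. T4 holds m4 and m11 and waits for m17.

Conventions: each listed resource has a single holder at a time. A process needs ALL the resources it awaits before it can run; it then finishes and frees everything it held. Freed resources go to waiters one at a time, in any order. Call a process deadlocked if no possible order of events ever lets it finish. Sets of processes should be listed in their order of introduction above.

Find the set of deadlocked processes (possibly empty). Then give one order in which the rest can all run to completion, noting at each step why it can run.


Deadlocked: T9, T7 and T3.
Key observation: the knot is the closed ring of waits T9 -> T7 -> T9; T3 is caught in further circular waits.
One completion order for the rest: T8, T4.
Check, step by step:
  T8: no waits; runs immediately, freeing m8 and m17
  T4: everything it awaited (m17) is free; runs, freeing m4 and m11


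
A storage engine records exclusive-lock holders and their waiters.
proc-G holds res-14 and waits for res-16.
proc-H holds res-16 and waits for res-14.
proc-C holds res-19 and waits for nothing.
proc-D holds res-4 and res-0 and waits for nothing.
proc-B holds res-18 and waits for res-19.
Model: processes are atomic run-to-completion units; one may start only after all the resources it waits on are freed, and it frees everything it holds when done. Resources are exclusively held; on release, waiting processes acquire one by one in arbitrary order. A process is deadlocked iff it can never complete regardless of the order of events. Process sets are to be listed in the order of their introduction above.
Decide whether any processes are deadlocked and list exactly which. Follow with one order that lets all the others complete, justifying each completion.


Deadlocked: proc-G and proc-H.
Key observation: the cycle proc-G -> proc-H -> proc-G can never break — each member waits on the next; no other process is dragged down with it.
One completion order for the rest: proc-C, proc-B, proc-D.
Verifying each step:
  proc-C: no waits; runs immediately, freeing res-19
  run proc-B (all its waits — res-19 — are resolved); releases res-18
  proc-D: no waits; runs immediately, freeing res-4 and res-0


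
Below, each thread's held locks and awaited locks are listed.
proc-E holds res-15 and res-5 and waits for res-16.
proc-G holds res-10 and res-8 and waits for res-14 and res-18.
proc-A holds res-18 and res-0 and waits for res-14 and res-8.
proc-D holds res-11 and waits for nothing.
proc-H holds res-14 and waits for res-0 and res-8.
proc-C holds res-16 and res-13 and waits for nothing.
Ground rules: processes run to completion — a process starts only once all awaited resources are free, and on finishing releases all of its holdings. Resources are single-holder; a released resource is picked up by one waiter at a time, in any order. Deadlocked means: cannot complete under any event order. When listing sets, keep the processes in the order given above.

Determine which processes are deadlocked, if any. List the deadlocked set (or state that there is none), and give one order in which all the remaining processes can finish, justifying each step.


The deadlocked set is proc-G, proc-A and proc-H.
Key observation: the cycle proc-G -> proc-A -> proc-G can never break — each member waits on the next; proc-H is caught in further circular waits.
A valid finishing order for the others: proc-C, proc-D, proc-E.
Walking it through:
  proc-C waits on nothing -> runs at once and releases res-16 and res-13
  proc-D waits on nothing -> runs at once and releases res-11
  proc-E: everything it awaited (res-16) is free; runs, freeing res-15 and res-5


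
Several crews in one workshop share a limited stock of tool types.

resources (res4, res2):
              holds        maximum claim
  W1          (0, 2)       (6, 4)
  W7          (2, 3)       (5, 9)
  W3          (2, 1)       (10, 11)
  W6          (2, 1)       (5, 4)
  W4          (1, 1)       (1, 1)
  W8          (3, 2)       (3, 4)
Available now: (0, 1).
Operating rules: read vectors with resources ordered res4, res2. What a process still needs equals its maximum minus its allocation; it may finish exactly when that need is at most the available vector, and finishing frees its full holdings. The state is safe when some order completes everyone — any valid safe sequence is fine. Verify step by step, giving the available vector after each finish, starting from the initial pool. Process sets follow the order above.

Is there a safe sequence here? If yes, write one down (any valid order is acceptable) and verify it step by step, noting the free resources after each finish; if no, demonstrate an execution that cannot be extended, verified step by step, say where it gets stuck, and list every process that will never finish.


SAFE — a valid safe sequence is W4, W8, W6, W1, W7, W3.
Key observation: the order's first zero-slack moment is W8 ((0, 2) needed, (1, 2) free — a requested resource with nothing to spare).
Walking it through:
  pool = (0, 1)
  run W4 (needs (0, 0), free (0, 1)); after release of (1, 1) the pool is (1, 2)
  run W8 (needs (0, 2), free (1, 2)); after release of (3, 2) the pool is (4, 4)
  run W6 (needs (3, 3), free (4, 4)); after release of (2, 1) the pool is (6, 5)
  run W1 (needs (6, 2), free (6, 5)); after release of (0, 2) the pool is (6, 7)
  run W7 (needs (3, 6), free (6, 7)); after release of (2, 3) the pool is (8, 10)
  run W3 (needs (8, 10), free (8, 10)); after release of (2, 1) the pool is (10, 11)


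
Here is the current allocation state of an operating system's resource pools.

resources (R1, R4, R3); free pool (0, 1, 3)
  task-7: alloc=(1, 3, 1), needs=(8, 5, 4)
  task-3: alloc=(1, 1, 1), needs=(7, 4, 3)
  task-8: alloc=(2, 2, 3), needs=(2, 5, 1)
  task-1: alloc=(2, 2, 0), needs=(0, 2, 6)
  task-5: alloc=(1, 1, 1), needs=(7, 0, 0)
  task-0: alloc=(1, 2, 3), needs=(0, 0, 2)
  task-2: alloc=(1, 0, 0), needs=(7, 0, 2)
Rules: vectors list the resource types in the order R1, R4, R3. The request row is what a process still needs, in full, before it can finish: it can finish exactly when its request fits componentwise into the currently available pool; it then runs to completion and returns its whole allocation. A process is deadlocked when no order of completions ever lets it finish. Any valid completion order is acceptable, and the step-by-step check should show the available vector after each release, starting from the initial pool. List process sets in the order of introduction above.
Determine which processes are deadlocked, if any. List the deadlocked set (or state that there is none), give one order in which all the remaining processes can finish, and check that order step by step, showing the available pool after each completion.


Deadlocked: task-7, task-3, task-5 and task-2.
Key observation: R1 is the bottleneck — with task-0, task-1, task-8 done the pool holds (5, 7, 9), short of every remaining need.
A valid finishing order for the others: task-0, task-1, task-8. Step-by-step check:
  pool = (0, 1, 3)
  run task-0 (needs (0, 0, 2), free (0, 1, 3)); after release of (1, 2, 3) the pool is (1, 3, 6)
  run task-1 (needs (0, 2, 6), free (1, 3, 6)); after release of (2, 2, 0) the pool is (3, 5, 6)
  run task-8 (needs (2, 5, 1), free (3, 5, 6)); after release of (2, 2, 3) the pool is (5, 7, 9)
The stuck group stays short no matter what:
  blocked: task-7 wants (8, 5, 4), pool (5, 7, 9) — not enough R1
  blocked: task-3 wants (7, 4, 3), pool (5, 7, 9) — not enough R1
  blocked: task-5 wants (7, 0, 0), pool (5, 7, 9) — not enough R1
  blocked: task-2 wants (7, 0, 2), pool (5, 7, 9) — not enough R1


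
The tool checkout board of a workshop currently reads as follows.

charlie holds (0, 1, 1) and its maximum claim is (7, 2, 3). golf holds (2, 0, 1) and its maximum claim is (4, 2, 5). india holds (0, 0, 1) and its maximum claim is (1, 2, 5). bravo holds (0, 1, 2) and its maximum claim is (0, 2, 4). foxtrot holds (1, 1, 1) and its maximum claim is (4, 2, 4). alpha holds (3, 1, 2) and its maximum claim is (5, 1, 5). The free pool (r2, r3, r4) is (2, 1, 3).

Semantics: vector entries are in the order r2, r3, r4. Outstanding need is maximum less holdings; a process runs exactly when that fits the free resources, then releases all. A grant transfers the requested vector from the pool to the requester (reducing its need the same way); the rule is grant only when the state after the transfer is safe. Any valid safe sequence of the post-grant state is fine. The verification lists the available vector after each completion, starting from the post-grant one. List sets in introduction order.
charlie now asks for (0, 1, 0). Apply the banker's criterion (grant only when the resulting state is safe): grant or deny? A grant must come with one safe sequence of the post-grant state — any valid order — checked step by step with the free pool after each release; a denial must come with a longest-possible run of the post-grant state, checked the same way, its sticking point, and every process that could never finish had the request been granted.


GRANT: granting preserves safety; a valid post-grant sequence is alpha, foxtrot, golf, charlie, india, bravo.
Key observation: the grant leaves (2, 0, 3) free — enough for alpha, whose release restarts the cascade.
Verifying the post-grant state step by step:
  pool = (2, 0, 3)
  alpha needs (2, 0, 3) <= (2, 0, 3) -> finishes; pool += (3, 1, 2) = (5, 1, 5)
  foxtrot needs (3, 1, 3) <= (5, 1, 5) -> finishes; pool += (1, 1, 1) = (6, 2, 6)
  golf needs (2, 2, 4) <= (6, 2, 6) -> finishes; pool += (2, 0, 1) = (8, 2, 7)
  charlie needs (7, 0, 2) <= (8, 2, 7) -> finishes; pool += (0, 2, 1) = (8, 4, 8)
  india needs (1, 2, 4) <= (8, 4, 8) -> finishes; pool += (0, 0, 1) = (8, 4, 9)
  bravo needs (0, 1, 2) <= (8, 4, 9) -> finishes; pool += (0, 1, 2) = (8, 5, 11)


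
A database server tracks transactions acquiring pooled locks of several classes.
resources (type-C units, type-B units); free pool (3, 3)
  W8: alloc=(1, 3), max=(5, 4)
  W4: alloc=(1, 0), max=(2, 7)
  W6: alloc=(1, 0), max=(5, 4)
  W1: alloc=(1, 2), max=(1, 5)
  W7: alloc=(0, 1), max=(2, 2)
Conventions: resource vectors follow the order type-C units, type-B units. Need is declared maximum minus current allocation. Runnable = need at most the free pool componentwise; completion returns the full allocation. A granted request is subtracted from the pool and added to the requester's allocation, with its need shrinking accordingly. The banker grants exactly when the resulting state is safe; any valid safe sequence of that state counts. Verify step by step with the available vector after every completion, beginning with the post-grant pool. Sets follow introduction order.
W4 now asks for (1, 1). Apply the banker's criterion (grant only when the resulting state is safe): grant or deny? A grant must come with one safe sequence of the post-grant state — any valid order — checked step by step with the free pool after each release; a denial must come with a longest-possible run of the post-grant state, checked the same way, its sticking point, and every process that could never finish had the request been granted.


DENY — the pretend-granted state is unsafe.
Key observation: after W7, W1 the pool peaks at (3, 5), and each blocked process is short somewhere: W8 on type-C units; W4 on type-B units; W6 on type-C units.
Pretend the grant happened; the run W7, W1 goes as far as possible. Walking it through:
  pool = (2, 2)
  run W7 (needs (2, 1), free (2, 2)); after release of (0, 1) the pool is (2, 3)
  run W1 (needs (0, 3), free (2, 3)); after release of (1, 2) the pool is (3, 5)
  W8 still needs (4, 1) but only (3, 5) is free — short on type-C units
  W4 still needs (0, 6) but only (3, 5) is free — short on type-B units
  W6 still needs (4, 4) but only (3, 5) is free — short on type-C units
Post-grant, the permanently blocked set is W8, W4 and W6.


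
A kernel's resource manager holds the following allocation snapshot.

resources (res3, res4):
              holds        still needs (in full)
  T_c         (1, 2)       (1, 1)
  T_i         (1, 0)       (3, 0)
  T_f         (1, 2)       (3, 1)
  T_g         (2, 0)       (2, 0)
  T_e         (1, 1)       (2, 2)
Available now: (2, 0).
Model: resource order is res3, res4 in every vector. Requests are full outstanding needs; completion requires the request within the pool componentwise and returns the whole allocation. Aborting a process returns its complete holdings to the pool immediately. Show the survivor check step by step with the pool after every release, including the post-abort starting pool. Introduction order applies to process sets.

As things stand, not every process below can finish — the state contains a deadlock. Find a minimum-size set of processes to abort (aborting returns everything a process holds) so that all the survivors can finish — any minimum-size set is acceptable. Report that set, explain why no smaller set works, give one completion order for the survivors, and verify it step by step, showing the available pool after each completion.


Minimum abort set: T_f.
Key observation: before aborting T_f, T_e was permanently blocked — no order could ever run it; afterwards it completes at step 2.
Minimality: the empty abort set fails — the state is deadlocked as it stands.
Survivors finish in the order: T_g, T_e, T_i, T_c. Check, step by step (pool after the aborts first):
  pool = (3, 2)
  T_g: need (2, 0) fits (3, 2); releases (2, 0), pool now (5, 2)
  T_e: need (2, 2) fits (5, 2); releases (1, 1), pool now (6, 3)
  T_i: need (3, 0) fits (6, 3); releases (1, 0), pool now (7, 3)
  T_c: need (1, 1) fits (7, 3); releases (1, 2), pool now (8, 5)


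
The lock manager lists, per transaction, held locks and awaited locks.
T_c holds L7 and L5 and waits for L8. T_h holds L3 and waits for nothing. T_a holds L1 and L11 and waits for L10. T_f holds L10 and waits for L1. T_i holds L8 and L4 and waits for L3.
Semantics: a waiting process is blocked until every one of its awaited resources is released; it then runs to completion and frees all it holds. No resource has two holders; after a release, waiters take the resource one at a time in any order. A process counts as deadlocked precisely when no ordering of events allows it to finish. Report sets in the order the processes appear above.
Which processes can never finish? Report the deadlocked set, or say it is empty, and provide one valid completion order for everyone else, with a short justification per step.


Deadlocked set: T_a and T_f.
Key observation: T_a -> T_f -> T_a is a circular wait — nothing in it can go first; no other process is dragged down with it.
A valid finishing order for the others: T_h, T_i, T_c.
Verifying each step:
  T_h waits on nothing -> runs at once and releases L3
  T_i: everything it awaited (L3) is free; runs, freeing L8 and L4
  T_c: everything it awaited (L8) is free; runs, freeing L7 and L5


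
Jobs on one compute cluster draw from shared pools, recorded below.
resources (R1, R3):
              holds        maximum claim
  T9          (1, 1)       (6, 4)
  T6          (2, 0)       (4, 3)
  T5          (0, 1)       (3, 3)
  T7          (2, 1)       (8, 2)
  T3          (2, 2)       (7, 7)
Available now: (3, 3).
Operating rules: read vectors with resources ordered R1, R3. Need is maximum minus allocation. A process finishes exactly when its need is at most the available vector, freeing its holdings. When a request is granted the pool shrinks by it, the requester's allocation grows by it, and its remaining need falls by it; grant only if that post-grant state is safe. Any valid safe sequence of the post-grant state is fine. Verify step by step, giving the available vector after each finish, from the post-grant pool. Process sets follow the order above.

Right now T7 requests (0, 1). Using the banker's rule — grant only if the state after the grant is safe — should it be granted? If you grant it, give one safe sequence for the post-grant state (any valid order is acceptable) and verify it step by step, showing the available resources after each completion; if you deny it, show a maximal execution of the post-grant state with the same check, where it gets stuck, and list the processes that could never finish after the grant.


GRANT. The post-grant state is safe; one safe sequence: T5, T6, T9, T7, T3.
Key observation: even at the reduced pool (3, 2), T5 fits immediately, so safety survives the grant.
Check on the post-grant state, step by step:
  pool = (3, 2)
  T5: need (3, 2) fits (3, 2); releases (0, 1), pool now (3, 3)
  T6: need (2, 3) fits (3, 3); releases (2, 0), pool now (5, 3)
  T9: need (5, 3) fits (5, 3); releases (1, 1), pool now (6, 4)
  T7: need (6, 0) fits (6, 4); releases (2, 2), pool now (8, 6)
  T3: need (5, 5) fits (8, 6); releases (2, 2), pool now (10, 8)


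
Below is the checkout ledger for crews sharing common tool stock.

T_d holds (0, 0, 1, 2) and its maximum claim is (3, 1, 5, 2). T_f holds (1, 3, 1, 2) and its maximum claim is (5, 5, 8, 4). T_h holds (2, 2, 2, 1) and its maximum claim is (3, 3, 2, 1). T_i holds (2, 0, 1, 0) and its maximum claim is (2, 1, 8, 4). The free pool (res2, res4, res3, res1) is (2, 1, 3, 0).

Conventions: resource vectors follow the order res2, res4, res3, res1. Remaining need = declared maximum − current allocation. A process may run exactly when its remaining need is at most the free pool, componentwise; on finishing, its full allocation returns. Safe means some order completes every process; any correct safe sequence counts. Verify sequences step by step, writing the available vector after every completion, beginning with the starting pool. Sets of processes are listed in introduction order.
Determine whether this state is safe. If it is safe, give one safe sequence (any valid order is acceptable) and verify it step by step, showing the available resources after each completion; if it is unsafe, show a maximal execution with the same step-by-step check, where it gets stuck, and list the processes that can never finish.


UNSAFE — no complete ordering exists.
Key observation: res3 is the bottleneck — with T_h, T_d done the pool holds (4, 3, 6, 3), short of every remaining need.
Going as far as possible: T_h, T_d; after that, nothing fits. Check, step by step:
  pool = (2, 1, 3, 0)
  T_h needs (1, 1, 0, 0) <= (2, 1, 3, 0) -> finishes; pool += (2, 2, 2, 1) = (4, 3, 5, 1)
  T_d needs (3, 1, 4, 0) <= (4, 3, 5, 1) -> finishes; pool += (0, 0, 1, 2) = (4, 3, 6, 3)
  T_f still needs (4, 2, 7, 2) but only (4, 3, 6, 3) is free — short on res3
  T_i still needs (0, 1, 7, 4) but only (4, 3, 6, 3) is free — short on res3 and res1
Permanently blocked: T_f and T_i.


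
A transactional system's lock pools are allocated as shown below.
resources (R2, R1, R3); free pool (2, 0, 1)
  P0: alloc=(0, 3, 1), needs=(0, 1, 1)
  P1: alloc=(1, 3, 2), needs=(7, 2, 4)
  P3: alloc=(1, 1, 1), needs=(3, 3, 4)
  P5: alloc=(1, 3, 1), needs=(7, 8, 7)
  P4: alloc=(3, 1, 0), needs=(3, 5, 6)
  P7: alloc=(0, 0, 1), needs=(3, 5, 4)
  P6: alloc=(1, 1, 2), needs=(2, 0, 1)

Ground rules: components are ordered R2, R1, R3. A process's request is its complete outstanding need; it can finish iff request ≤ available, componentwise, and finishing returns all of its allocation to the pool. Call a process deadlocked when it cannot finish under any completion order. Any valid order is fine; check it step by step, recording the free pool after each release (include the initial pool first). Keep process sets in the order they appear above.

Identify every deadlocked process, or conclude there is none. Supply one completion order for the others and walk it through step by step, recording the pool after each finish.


Nothing here is deadlocked.
Key observation: starting with P6, each completion frees enough for the next — no one is permanently blocked.
One completion order for the rest: P6, P0, P3, P7, P4, P1, P5. Verifying each step:
  pool = (2, 0, 1)
  run P6 (needs (2, 0, 1), free (2, 0, 1)); after release of (1, 1, 2) the pool is (3, 1, 3)
  run P0 (needs (0, 1, 1), free (3, 1, 3)); after release of (0, 3, 1) the pool is (3, 4, 4)
  run P3 (needs (3, 3, 4), free (3, 4, 4)); after release of (1, 1, 1) the pool is (4, 5, 5)
  run P7 (needs (3, 5, 4), free (4, 5, 5)); after release of (0, 0, 1) the pool is (4, 5, 6)
  run P4 (needs (3, 5, 6), free (4, 5, 6)); after release of (3, 1, 0) the pool is (7, 6, 6)
  run P1 (needs (7, 2, 4), free (7, 6, 6)); after release of (1, 3, 2) the pool is (8, 9, 8)
  run P5 (needs (7, 8, 7), free (8, 9, 8)); after release of (1, 3, 1) the pool is (9, 12, 9)


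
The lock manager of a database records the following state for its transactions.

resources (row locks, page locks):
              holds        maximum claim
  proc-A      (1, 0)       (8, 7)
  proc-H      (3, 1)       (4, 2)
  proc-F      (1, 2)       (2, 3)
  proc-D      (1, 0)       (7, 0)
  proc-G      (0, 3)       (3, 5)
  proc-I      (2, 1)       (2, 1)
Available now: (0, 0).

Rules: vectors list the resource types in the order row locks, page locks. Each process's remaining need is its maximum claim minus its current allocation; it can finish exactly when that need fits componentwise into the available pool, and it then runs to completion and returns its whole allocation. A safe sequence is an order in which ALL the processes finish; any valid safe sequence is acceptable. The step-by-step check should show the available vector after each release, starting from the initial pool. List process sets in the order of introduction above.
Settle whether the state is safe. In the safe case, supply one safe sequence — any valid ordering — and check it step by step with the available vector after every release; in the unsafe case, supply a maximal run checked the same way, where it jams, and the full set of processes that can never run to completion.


The state is SAFE; one workable sequence: proc-I, proc-H, proc-F, proc-D, proc-G, proc-A.
Key observation: proc-H marks the first exact bind of the order: its need (1, 1) fits the free (2, 1) with zero slack on a requested resource.
Verifying each step:
  pool = (0, 0)
  run proc-I (needs (0, 0), free (0, 0)); after release of (2, 1) the pool is (2, 1)
  run proc-H (needs (1, 1), free (2, 1)); after release of (3, 1) the pool is (5, 2)
  run proc-F (needs (1, 1), free (5, 2)); after release of (1, 2) the pool is (6, 4)
  run proc-D (needs (6, 0), free (6, 4)); after release of (1, 0) the pool is (7, 4)
  run proc-G (needs (3, 2), free (7, 4)); after release of (0, 3) the pool is (7, 7)
  run proc-A (needs (7, 7), free (7, 7)); after release of (1, 0) the pool is (8, 7)


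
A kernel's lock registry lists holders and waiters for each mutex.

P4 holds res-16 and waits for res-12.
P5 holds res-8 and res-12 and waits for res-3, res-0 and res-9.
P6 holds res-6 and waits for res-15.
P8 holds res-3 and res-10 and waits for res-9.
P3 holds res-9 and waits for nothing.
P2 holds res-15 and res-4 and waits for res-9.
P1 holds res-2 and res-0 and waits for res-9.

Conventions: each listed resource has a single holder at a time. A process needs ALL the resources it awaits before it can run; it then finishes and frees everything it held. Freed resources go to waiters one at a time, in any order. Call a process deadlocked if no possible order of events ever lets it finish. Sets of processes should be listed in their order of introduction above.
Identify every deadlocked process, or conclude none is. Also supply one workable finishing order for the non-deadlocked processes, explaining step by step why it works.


No process is deadlocked.
Key observation: no waiting chain loops back on itself — every chain ends at a process that waits on nothing, so everyone eventually runs.
One completion order for the rest: P3, P8, P1, P5, P2, P4, P6.
Step-by-step check:
  run P3 (it waits on nothing); releases res-9
  run P8 (all its waits — res-9 — are resolved); releases res-3 and res-10
  run P1 (all its waits — res-9 — are resolved); releases res-2 and res-0
  run P5 (all its waits — res-3, res-0 and res-9 — are resolved); releases res-8 and res-12
  run P2 (all its waits — res-9 — are resolved); releases res-15 and res-4
  run P4 (all its waits — res-12 — are resolved); releases res-16
  run P6 (all its waits — res-15 — are resolved); releases res-6


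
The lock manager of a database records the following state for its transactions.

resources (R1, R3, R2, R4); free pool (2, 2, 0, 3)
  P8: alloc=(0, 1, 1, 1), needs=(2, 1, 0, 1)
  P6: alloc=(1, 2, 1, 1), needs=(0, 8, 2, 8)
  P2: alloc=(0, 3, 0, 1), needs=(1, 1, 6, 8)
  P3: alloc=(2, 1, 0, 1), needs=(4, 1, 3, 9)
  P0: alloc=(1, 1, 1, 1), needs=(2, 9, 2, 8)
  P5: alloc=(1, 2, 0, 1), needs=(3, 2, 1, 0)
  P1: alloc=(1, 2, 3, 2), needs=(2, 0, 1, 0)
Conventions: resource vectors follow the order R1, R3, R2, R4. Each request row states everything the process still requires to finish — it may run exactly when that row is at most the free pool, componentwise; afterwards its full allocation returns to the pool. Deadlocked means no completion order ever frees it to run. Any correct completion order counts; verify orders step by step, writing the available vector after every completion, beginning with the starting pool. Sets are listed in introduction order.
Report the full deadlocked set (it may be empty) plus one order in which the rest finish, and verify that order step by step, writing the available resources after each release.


Deadlocked: P6, P2, P3 and P0.
Key observation: even finishing P8, P1, P5 leaves just (4, 7, 4, 7) free — too little R4 for any of the remaining processes.
One completion order for the rest: P8, P1, P5. Step-by-step check:
  pool = (2, 2, 0, 3)
  P8: need (2, 1, 0, 1) fits (2, 2, 0, 3); releases (0, 1, 1, 1), pool now (2, 3, 1, 4)
  P1: need (2, 0, 1, 0) fits (2, 3, 1, 4); releases (1, 2, 3, 2), pool now (3, 5, 4, 6)
  P5: need (3, 2, 1, 0) fits (3, 5, 4, 6); releases (1, 2, 0, 1), pool now (4, 7, 4, 7)
The blocked processes can never fit:
  P6 still needs (0, 8, 2, 8) but only (4, 7, 4, 7) is free — short on R3 and R4
  P2 still needs (1, 1, 6, 8) but only (4, 7, 4, 7) is free — short on R2 and R4
  P3 still needs (4, 1, 3, 9) but only (4, 7, 4, 7) is free — short on R4
  P0 still needs (2, 9, 2, 8) but only (4, 7, 4, 7) is free — short on R3 and R4


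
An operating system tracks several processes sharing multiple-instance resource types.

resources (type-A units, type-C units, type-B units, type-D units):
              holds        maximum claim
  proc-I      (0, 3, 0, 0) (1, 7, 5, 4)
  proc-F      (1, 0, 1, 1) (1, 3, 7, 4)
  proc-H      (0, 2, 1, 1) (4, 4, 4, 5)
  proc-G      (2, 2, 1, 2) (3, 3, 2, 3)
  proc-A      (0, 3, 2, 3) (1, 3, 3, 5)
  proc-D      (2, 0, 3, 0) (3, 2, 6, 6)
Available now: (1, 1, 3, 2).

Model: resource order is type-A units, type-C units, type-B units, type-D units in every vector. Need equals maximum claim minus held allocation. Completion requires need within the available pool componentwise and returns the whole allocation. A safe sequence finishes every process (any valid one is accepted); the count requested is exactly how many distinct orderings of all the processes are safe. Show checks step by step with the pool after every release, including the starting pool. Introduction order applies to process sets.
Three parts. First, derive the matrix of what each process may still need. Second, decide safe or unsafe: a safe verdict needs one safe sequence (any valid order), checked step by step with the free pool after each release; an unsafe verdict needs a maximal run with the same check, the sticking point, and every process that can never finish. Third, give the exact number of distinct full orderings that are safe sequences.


(1) Outstanding need per process (order type-A units, type-C units, type-B units, type-D units):
  proc-I: (1, 4, 5, 4)
  proc-F: (0, 3, 6, 3)
  proc-H: (4, 2, 3, 4)
  proc-G: (1, 1, 1, 1)
  proc-A: (1, 0, 1, 2)
  proc-D: (1, 2, 3, 6)
(2) SAFE. One safe sequence: proc-G, proc-A, proc-F, proc-I, proc-D, proc-H.
Key observation: at proc-G the run first touches a limit — (1, 1, 1, 1) against (1, 1, 3, 2), exact on a resource it actually requests.
Walking it through:
  pool = (1, 1, 3, 2)
  proc-G: need (1, 1, 1, 1) fits (1, 1, 3, 2); releases (2, 2, 1, 2), pool now (3, 3, 4, 4)
  proc-A: need (1, 0, 1, 2) fits (3, 3, 4, 4); releases (0, 3, 2, 3), pool now (3, 6, 6, 7)
  proc-F: need (0, 3, 6, 3) fits (3, 6, 6, 7); releases (1, 0, 1, 1), pool now (4, 6, 7, 8)
  proc-I: need (1, 4, 5, 4) fits (4, 6, 7, 8); releases (0, 3, 0, 0), pool now (4, 9, 7, 8)
  proc-D: need (1, 2, 3, 6) fits (4, 9, 7, 8); releases (2, 0, 3, 0), pool now (6, 9, 10, 8)
  proc-H: need (4, 2, 3, 4) fits (6, 9, 10, 8); releases (0, 2, 1, 1), pool now (6, 11, 11, 9)
(3) Exactly 36 of the possible complete orderings are safe sequences.


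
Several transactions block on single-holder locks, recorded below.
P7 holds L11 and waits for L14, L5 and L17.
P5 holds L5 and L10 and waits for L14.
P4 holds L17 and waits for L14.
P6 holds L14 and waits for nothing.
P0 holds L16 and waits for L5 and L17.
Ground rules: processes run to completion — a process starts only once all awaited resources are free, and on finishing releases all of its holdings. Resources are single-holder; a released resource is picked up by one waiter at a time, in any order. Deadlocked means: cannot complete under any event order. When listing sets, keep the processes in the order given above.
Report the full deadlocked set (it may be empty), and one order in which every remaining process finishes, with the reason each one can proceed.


No process is deadlocked.
Key observation: the wait graph is acyclic; completion cascades from the unblocked processes through everyone else.
A valid finishing order for the others: P6, P5, P4, P7, P0.
Check, step by step:
  run P6 (it waits on nothing); releases L14
  P5 waits on L14 — all released -> runs and releases L5 and L10
  P4 waits on L14 — all released -> runs and releases L17
  P7 waits on L14, L5 and L17 — all released -> runs and releases L11
  P0 waits on L5 and L17 — all released -> runs and releases L16


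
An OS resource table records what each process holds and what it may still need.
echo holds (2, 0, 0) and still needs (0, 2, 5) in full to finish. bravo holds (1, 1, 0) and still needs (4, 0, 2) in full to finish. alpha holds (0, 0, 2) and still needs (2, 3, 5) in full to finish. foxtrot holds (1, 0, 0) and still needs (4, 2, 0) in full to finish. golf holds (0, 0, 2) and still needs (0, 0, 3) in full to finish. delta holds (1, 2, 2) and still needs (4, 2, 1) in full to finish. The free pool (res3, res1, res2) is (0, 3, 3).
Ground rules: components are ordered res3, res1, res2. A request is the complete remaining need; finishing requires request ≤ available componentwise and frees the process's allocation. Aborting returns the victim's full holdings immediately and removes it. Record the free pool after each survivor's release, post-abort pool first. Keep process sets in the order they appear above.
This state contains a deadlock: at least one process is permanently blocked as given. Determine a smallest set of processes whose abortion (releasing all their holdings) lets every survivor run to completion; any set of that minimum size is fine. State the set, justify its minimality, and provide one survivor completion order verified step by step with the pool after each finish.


Minimum abort set: bravo and delta.
Key observation: foxtrot could never have finished before the abort; with (2, 3, 2) returned by bravo and delta, it fits at step 3.
Why nothing smaller works — every single abort fails: echo alone leaves bravo blocked (short on res3); bravo alone leaves foxtrot blocked (short on res3); alpha alone leaves bravo blocked (short on res3); foxtrot alone leaves bravo blocked (short on res3); golf alone leaves bravo blocked (short on res3); delta alone leaves bravo blocked (short on res3).
The survivors complete as echo, alpha, foxtrot, golf. Step-by-step check (starting from the post-abort pool):
  pool = (2, 6, 5)
  echo: need (0, 2, 5) fits (2, 6, 5); releases (2, 0, 0), pool now (4, 6, 5)
  alpha: need (2, 3, 5) fits (4, 6, 5); releases (0, 0, 2), pool now (4, 6, 7)
  foxtrot: need (4, 2, 0) fits (4, 6, 7); releases (1, 0, 0), pool now (5, 6, 7)
  golf: need (0, 0, 3) fits (5, 6, 7); releases (0, 0, 2), pool now (5, 6, 9)
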